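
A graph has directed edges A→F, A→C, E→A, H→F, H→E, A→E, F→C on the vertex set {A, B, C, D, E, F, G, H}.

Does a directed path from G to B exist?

G has no outgoing edges, so nothing is reachable from it.

No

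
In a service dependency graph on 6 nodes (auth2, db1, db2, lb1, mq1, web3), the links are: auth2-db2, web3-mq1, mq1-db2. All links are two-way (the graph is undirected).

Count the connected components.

From auth2: component {auth2, db2, mq1, web3}.
From db1: component {db1}.
From lb1: component {lb1}.
That's 3 components.

3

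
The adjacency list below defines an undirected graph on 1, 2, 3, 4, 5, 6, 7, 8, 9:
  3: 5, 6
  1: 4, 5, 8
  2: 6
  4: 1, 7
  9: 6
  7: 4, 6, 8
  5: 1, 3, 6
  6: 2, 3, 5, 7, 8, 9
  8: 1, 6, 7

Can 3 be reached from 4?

Yes

Explore from 4.
Distance 1: reach 1, 7.
Distance 2: reach 5, 6, 8.
Distance 3: reach 2, 3, 9.
Found 3.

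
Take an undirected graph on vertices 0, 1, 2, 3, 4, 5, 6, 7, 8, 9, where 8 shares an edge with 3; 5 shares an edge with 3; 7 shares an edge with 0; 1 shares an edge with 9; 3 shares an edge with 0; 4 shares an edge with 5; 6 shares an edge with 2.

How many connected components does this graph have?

3

From 0: component {0, 3, 4, 5, 7, 8}.
From 1: component {1, 9}.
From 2: component {2, 6}.
That's 3 components.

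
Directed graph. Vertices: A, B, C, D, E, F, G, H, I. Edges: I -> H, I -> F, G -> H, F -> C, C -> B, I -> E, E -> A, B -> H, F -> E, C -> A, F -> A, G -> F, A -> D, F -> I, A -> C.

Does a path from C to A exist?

Yes

Explore from C.
Distance 1: reach A, B.
Found A.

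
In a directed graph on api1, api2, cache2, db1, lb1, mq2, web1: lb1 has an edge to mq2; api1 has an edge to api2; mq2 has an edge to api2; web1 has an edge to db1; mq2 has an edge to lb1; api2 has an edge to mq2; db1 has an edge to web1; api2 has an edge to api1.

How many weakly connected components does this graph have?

3

From api1: component {api1, api2, lb1, mq2}.
From cache2: component {cache2}.
From db1: component {db1, web1}.
That's 3 components.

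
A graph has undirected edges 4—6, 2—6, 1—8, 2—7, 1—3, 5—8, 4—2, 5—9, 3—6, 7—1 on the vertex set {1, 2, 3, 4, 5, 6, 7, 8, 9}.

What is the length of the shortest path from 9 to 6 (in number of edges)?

Distance 0: 9.
Distance 1: 5.
Distance 2: 8.
Distance 3: 1.
Distance 4: 3, 7.
Distance 5: 2, 6 — contains 6.

5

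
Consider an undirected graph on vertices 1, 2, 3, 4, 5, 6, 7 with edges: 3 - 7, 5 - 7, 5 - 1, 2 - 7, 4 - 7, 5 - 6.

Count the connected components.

From 1: component {1, 2, 3, 4, 5, 6, 7}.
That's 1 component.

1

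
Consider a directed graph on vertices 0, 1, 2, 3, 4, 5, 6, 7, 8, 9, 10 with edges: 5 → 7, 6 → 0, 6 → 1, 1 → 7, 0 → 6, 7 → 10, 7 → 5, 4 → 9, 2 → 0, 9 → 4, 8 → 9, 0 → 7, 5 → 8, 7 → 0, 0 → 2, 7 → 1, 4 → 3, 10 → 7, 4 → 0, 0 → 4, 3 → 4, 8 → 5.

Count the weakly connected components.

From 0: component {0, 1, 2, 3, 4, 5, 6, 7, 8, 9, 10}.
That's 1 component.

1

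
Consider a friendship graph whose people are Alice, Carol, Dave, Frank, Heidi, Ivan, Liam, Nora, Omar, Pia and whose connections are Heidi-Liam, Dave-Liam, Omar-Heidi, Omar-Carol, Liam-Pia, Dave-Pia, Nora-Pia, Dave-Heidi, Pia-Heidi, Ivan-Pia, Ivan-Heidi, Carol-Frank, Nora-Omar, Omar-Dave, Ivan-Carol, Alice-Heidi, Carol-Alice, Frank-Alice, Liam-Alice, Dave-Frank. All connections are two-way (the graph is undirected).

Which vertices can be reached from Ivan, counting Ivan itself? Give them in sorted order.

Alice, Carol, Dave, Frank, Heidi, Ivan, Liam, Nora, Omar, Pia

Start at Ivan.
Its neighbours: Carol, Heidi, Pia.
Then their neighbours: Alice, Dave, Frank, Liam, Nora, Omar.
Every vertex is now reached.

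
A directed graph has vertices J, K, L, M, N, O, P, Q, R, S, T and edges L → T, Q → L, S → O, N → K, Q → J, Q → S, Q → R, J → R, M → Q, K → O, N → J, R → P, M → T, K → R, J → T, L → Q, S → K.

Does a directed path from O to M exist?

O has no outgoing edges, so nothing is reachable from it.

No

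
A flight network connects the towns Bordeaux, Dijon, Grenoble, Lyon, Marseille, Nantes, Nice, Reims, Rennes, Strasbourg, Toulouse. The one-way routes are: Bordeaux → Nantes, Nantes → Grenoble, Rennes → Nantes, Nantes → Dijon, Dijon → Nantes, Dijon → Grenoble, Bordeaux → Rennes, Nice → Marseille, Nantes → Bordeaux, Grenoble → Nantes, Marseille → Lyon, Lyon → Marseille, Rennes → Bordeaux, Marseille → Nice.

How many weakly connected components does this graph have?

5

From Bordeaux: component {Bordeaux, Dijon, Grenoble, Nantes, Rennes}.
From Lyon: component {Lyon, Marseille, Nice}.
From Reims: component {Reims}.
From Strasbourg: component {Strasbourg}.
From Toulouse: component {Toulouse}.
That's 5 components.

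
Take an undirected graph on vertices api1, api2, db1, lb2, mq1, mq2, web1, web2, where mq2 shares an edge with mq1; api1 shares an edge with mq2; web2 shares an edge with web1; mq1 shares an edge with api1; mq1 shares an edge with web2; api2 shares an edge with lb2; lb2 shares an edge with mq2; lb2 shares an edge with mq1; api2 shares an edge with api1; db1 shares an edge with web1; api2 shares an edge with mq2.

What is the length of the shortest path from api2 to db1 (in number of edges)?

Distance 0: api2.
Distance 1: api1, lb2, mq2.
Distance 2: mq1.
Distance 3: web2.
Distance 4: web1.
Distance 5: db1 — contains db1.

5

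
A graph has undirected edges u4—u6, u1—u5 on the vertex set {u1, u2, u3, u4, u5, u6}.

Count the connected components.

4

From u1: component {u1, u5}.
From u2: component {u2}.
From u3: component {u3}.
From u4: component {u4, u6}.
That's 4 components.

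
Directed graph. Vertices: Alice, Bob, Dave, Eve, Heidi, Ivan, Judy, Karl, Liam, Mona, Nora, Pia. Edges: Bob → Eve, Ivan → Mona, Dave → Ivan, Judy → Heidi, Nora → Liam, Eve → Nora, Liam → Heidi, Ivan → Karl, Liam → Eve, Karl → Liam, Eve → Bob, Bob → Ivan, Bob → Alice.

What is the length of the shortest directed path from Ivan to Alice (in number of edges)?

Distance 0: Ivan.
Distance 1: Karl, Mona.
Distance 2: Liam.
Distance 3: Eve, Heidi.
Distance 4: Bob, Nora.
Distance 5: Alice — contains Alice.

5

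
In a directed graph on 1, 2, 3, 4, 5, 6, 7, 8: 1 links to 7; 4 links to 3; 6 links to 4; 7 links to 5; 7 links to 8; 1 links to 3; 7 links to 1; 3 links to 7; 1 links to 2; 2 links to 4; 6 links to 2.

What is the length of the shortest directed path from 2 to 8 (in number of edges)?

Distance 0: 2.
Distance 1: 4.
Distance 2: 3.
Distance 3: 7.
Distance 4: 1, 5, 8 — contains 8.

4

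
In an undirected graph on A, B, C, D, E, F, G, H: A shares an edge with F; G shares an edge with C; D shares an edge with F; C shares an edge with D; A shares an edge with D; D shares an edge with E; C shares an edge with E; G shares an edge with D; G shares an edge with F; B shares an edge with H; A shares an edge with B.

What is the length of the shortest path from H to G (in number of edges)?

Distance 0: H.
Distance 1: B.
Distance 2: A.
Distance 3: D, F.
Distance 4: C, E, G — contains G.

4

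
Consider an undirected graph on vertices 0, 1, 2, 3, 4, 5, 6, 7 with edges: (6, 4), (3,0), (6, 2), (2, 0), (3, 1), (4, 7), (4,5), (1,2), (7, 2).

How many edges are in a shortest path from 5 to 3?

Distance 0: 5.
Distance 1: 4.
Distance 2: 6, 7.
Distance 3: 2.
Distance 4: 0, 1.
Distance 5: 3 — contains 3.

5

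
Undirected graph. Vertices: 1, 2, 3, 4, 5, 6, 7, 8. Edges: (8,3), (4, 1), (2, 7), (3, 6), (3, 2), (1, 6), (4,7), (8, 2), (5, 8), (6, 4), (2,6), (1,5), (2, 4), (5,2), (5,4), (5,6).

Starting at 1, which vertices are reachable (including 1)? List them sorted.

1, 2, 3, 4, 5, 6, 7, 8

Start at 1.
Its neighbours: 4, 5, 6.
Then their neighbours: 2, 3, 7, 8.
Every vertex is now reached.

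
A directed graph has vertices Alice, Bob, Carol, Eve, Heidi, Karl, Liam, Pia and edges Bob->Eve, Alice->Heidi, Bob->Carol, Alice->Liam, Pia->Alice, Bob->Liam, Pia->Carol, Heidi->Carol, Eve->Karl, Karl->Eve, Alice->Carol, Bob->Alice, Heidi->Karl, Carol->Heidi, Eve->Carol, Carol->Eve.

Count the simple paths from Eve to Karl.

2

Eve→Carol→Heidi→Karl
Eve→Karl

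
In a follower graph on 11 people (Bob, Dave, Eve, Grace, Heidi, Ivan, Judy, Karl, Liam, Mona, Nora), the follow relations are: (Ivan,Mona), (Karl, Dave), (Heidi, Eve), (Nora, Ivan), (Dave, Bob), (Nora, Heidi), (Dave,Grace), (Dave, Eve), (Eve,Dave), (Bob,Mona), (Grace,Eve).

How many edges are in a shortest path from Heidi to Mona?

Distance 0: Heidi.
Distance 1: Eve.
Distance 2: Dave.
Distance 3: Bob, Grace.
Distance 4: Mona — contains Mona.

4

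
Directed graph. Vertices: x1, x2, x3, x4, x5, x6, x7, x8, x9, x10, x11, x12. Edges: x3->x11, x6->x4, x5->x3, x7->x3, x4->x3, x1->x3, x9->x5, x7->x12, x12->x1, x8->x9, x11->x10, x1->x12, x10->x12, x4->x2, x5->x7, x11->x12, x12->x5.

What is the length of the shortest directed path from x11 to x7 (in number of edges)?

Distance 0: x11.
Distance 1: x10, x12.
Distance 2: x1, x5.
Distance 3: x3, x7 — contains x7.

3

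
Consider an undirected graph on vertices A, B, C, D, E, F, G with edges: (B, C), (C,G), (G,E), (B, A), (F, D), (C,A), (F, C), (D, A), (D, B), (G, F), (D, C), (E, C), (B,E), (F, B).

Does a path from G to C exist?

Explore from G.
Distance 1: reach C, E, F.
Found C.

Yes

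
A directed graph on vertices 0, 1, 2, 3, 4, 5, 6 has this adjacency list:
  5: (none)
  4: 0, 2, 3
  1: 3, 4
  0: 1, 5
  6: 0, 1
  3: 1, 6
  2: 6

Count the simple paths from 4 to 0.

3

4→0
4→2→6→0
4→3→6→0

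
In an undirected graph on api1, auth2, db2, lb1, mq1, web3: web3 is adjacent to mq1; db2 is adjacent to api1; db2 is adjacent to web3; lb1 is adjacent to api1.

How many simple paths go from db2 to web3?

db2–web3

1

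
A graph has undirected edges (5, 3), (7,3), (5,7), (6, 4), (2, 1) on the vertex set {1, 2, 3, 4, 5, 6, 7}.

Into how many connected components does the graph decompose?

From 1: component {1, 2}.
From 3: component {3, 5, 7}.
From 4: component {4, 6}.
That's 3 components.

3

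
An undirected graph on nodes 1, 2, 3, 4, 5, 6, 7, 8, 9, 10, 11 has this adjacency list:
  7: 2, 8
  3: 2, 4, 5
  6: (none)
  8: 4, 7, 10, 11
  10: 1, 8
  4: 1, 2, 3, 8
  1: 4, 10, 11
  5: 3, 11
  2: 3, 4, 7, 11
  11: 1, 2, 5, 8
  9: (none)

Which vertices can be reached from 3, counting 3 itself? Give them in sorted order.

Start at 3.
Its neighbours: 2, 4, 5.
Then their neighbours: 1, 7, 8, 11.
Then next layer: 10.
Nothing further is reachable.

1, 2, 3, 4, 5, 7, 8, 10, 11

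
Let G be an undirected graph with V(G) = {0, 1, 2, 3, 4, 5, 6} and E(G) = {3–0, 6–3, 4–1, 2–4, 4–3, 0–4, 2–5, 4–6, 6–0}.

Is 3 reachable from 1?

Yes

Explore from 1.
Distance 1: reach 4.
Distance 2: reach 0, 2, 3, 6.
Found 3.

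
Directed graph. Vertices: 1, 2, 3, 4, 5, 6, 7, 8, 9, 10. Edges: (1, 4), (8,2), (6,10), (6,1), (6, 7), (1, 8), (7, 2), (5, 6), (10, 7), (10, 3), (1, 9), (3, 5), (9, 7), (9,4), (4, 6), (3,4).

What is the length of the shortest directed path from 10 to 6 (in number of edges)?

Distance 0: 10.
Distance 1: 3, 7.
Distance 2: 2, 4, 5.
Distance 3: 6 — contains 6.

3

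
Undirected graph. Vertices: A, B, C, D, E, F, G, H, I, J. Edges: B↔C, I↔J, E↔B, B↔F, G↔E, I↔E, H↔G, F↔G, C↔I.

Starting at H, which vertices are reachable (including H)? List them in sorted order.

Start at H.
Its neighbours: G.
Then their neighbours: E, F.
Then next layer: B, I.
Then next layer: C, J.
Nothing further is reachable.

B, C, E, F, G, H, I, J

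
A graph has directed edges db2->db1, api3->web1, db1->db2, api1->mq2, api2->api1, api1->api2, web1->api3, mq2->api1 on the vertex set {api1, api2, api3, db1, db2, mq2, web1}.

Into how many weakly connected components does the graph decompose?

3

From api1: component {api1, api2, mq2}.
From api3: component {api3, web1}.
From db1: component {db1, db2}.
That's 3 components.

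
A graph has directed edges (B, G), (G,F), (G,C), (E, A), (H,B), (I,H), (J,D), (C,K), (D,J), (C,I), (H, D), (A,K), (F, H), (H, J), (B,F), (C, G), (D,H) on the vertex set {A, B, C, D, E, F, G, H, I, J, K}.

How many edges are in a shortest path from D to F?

3

Distance 0: D.
Distance 1: H, J.
Distance 2: B.
Distance 3: F, G — contains F.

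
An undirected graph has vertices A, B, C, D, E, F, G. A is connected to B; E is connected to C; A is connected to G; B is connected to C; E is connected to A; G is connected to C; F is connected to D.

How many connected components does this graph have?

2

From A: component {A, B, C, E, G}.
From D: component {D, F}.
That's 2 components.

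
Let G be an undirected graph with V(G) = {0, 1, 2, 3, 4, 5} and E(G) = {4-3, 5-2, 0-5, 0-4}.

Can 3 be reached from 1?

No

1 has no edges, so nothing is reachable from it.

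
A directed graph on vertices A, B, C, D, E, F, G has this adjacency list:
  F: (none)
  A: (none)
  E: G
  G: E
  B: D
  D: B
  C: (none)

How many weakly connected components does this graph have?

5

From A: component {A}.
From B: component {B, D}.
From C: component {C}.
From E: component {E, G}.
From F: component {F}.
That's 5 components.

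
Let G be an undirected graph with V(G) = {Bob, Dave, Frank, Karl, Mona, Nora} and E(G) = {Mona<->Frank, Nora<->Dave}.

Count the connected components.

4

From Bob: component {Bob}.
From Dave: component {Dave, Nora}.
From Frank: component {Frank, Mona}.
From Karl: component {Karl}.
That's 4 components.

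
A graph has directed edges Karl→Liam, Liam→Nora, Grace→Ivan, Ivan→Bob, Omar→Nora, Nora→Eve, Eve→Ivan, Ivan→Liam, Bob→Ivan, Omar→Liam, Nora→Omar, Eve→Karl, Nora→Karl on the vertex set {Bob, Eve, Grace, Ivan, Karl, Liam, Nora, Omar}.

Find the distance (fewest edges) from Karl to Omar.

Distance 0: Karl.
Distance 1: Liam.
Distance 2: Nora.
Distance 3: Eve, Omar — contains Omar.

3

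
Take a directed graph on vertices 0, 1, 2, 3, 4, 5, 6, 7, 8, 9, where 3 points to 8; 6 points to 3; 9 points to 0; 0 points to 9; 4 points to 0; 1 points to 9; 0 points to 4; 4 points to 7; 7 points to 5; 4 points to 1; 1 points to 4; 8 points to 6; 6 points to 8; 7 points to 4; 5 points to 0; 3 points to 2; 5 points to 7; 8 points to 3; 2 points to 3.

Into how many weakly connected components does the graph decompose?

2

From 0: component {0, 1, 4, 5, 7, 9}.
From 2: component {2, 3, 6, 8}.
That's 2 components.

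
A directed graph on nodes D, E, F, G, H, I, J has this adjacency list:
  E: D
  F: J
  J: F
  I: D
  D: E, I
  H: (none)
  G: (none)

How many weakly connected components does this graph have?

From D: component {D, E, I}.
From F: component {F, J}.
From G: component {G}.
From H: component {H}.
That's 4 components.

4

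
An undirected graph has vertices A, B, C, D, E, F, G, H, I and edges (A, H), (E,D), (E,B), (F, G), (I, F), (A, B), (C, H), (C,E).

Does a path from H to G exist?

No

Explore from H.
Distance 1: reach A, C.
Distance 2: reach B, E.
Distance 3: reach D.
The search is exhausted without reaching G; it lies in a different component.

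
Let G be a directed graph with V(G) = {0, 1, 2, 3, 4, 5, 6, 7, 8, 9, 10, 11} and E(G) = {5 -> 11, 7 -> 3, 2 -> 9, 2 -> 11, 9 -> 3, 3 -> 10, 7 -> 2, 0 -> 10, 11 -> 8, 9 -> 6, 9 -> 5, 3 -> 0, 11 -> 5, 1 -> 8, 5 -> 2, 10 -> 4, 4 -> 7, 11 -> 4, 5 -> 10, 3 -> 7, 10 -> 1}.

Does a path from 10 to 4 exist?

Explore from 10.
Distance 1: reach 1, 4.
Found 4.

Yes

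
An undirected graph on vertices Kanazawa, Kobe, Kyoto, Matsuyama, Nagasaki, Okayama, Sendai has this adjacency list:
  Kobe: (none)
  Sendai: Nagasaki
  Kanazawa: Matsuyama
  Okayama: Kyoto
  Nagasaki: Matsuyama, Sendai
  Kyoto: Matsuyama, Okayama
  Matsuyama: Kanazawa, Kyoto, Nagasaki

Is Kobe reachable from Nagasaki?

No

Explore from Nagasaki.
Distance 1: reach Matsuyama, Sendai.
Distance 2: reach Kanazawa, Kyoto.
Distance 3: reach Okayama.
The search is exhausted without reaching Kobe; it lies in a different component.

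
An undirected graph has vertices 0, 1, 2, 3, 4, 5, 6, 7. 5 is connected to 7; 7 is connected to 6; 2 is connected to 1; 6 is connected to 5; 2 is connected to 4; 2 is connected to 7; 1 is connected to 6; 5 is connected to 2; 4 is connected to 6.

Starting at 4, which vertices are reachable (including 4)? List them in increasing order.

Start at 4.
Its neighbours: 2, 6.
Then their neighbours: 1, 5, 7.
Nothing further is reachable.

1, 2, 4, 5, 6, 7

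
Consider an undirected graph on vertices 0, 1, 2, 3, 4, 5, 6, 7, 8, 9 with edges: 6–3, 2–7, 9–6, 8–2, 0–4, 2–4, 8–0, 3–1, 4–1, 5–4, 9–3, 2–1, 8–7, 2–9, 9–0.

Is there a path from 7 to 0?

Yes

Explore from 7.
Distance 1: reach 2, 8.
Distance 2: reach 0, 1, 4, 9.
Found 0.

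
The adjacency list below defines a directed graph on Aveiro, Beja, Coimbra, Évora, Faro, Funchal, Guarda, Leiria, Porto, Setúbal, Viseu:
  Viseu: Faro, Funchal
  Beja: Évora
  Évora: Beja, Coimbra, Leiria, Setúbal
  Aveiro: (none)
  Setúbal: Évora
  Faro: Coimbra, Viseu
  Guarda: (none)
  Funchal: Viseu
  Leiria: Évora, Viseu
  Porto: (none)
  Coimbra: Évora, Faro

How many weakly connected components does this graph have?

From Aveiro: component {Aveiro}.
From Beja: component {Beja, Coimbra, Évora, Faro, Funchal, Leiria, Setúbal, Viseu}.
From Guarda: component {Guarda}.
From Porto: component {Porto}.
That's 4 components.

4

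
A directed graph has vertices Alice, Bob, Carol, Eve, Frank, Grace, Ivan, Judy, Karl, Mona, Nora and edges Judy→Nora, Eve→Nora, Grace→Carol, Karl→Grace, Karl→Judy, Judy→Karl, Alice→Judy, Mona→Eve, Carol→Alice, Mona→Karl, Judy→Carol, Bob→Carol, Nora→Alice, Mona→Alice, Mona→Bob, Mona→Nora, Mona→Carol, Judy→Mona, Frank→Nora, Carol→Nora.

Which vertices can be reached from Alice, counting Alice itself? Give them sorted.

Start at Alice.
Its neighbours: Judy.
Then their neighbours: Carol, Karl, Mona, Nora.
Then next layer: Bob, Eve, Grace.
Nothing further is reachable.

Alice, Bob, Carol, Eve, Grace, Judy, Karl, Mona, Nora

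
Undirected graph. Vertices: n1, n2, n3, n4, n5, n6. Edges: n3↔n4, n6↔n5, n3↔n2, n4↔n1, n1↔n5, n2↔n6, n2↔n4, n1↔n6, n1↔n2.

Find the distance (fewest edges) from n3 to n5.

Distance 0: n3.
Distance 1: n2, n4.
Distance 2: n1, n6.
Distance 3: n5 — contains n5.

3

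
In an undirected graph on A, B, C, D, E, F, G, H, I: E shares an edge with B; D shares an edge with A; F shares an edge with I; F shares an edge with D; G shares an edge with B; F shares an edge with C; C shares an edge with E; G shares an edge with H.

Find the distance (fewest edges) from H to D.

6

Distance 0: H.
Distance 1: G.
Distance 2: B.
Distance 3: E.
Distance 4: C.
Distance 5: F.
Distance 6: D, I — contains D.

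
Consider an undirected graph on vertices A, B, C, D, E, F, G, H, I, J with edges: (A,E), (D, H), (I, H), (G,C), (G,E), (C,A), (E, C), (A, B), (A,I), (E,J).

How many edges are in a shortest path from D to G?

5

Distance 0: D.
Distance 1: H.
Distance 2: I.
Distance 3: A.
Distance 4: B, C, E.
Distance 5: G, J — contains G.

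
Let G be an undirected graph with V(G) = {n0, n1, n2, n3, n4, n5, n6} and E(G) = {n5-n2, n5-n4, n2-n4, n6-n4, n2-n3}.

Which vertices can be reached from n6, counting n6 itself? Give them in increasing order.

n2, n3, n4, n5, n6

Start at n6.
Its neighbours: n4.
Then their neighbours: n2, n5.
Then next layer: n3.
Nothing further is reachable.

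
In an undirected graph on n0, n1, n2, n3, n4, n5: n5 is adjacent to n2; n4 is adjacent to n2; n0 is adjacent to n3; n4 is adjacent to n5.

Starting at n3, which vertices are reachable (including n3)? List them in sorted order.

Start at n3.
Its neighbours: n0.
Nothing further is reachable.

n0, n3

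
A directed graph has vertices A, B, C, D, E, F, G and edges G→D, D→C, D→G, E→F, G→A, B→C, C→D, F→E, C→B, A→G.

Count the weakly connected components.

From A: component {A, B, C, D, G}.
From E: component {E, F}.
That's 2 components.

2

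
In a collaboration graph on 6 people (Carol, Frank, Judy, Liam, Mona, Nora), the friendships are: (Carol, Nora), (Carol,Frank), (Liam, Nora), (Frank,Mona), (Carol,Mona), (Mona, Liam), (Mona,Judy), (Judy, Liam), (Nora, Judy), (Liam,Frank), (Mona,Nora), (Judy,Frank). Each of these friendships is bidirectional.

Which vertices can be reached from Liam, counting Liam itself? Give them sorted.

Carol, Frank, Judy, Liam, Mona, Nora

Start at Liam.
Its neighbours: Frank, Judy, Mona, Nora.
Then their neighbours: Carol.
Every vertex is now reached.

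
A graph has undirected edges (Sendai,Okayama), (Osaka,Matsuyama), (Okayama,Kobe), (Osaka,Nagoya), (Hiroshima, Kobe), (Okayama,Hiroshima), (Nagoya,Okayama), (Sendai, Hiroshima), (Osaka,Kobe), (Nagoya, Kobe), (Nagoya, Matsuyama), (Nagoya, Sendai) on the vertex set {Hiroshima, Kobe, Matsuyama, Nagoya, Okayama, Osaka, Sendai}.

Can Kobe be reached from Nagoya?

Explore from Nagoya.
Distance 1: reach Kobe, Matsuyama, Okayama, Osaka, Sendai.
Found Kobe.

Yes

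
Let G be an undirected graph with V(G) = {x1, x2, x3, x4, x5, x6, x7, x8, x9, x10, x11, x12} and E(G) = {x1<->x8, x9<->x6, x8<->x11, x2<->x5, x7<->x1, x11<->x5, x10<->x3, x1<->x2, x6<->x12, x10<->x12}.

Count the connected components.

3

From x1: component {x1, x2, x5, x7, x8, x11}.
From x3: component {x3, x6, x9, x10, x12}.
From x4: component {x4}.
That's 3 components.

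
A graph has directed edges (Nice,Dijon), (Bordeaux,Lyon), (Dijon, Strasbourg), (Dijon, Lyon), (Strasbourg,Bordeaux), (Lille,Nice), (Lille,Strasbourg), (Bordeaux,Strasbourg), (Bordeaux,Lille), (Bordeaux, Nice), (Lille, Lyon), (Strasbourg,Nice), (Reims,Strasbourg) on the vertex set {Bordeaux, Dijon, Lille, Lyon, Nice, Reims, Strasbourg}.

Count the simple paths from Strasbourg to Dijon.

Strasbourg→Bordeaux→Lille→Nice→Dijon
Strasbourg→Bordeaux→Nice→Dijon
Strasbourg→Nice→Dijon

3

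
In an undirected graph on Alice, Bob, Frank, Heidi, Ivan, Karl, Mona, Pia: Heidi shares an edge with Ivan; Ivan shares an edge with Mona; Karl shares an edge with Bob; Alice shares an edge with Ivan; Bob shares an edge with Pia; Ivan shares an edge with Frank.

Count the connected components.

2

From Alice: component {Alice, Frank, Heidi, Ivan, Mona}.
From Bob: component {Bob, Karl, Pia}.
That's 2 components.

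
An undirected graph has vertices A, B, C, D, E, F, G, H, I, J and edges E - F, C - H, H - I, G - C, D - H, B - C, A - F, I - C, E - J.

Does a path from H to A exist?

No

Explore from H.
Distance 1: reach C, D, I.
Distance 2: reach B, G.
The search is exhausted without reaching A; it lies in a different component.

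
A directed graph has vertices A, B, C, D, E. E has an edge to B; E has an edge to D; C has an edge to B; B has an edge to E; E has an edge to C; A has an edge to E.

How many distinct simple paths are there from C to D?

C→B→E→D

1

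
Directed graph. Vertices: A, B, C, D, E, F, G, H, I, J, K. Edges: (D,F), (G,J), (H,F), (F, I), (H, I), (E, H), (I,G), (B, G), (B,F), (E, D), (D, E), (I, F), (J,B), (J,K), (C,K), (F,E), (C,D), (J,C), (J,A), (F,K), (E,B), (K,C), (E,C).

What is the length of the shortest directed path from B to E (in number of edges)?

2

Distance 0: B.
Distance 1: F, G.
Distance 2: E, I, J, K — contains E.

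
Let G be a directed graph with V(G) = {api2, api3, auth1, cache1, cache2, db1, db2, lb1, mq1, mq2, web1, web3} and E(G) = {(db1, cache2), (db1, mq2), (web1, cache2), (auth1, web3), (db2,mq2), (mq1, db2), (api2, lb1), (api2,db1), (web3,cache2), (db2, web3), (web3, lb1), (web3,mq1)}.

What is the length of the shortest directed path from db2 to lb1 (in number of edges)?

2

Distance 0: db2.
Distance 1: mq2, web3.
Distance 2: cache2, lb1, mq1 — contains lb1.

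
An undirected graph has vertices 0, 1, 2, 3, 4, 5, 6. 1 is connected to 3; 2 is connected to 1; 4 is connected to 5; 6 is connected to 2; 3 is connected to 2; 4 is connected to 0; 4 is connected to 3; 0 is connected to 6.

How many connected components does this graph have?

From 0: component {0, 1, 2, 3, 4, 5, 6}.
That's 1 component.

1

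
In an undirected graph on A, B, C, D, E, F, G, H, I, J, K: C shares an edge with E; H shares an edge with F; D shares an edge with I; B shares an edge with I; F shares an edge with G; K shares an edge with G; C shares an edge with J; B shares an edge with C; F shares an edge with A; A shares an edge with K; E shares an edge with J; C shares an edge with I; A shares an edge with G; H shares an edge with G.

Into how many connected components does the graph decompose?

From A: component {A, F, G, H, K}.
From B: component {B, C, D, E, I, J}.
That's 2 components.

2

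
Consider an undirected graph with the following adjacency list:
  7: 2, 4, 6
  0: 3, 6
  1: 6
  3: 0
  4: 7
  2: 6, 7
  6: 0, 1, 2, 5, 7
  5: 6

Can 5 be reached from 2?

Yes

Explore from 2.
Distance 1: reach 6, 7.
Distance 2: reach 0, 1, 4, 5.
Found 5.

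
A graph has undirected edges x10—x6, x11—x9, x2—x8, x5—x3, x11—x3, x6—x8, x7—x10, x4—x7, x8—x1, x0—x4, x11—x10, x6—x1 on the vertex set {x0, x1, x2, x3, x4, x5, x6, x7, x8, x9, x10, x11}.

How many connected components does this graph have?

From x0: component {x0, x1, x2, x3, x4, x5, x6, x7, x8, x9, x10, x11}.
That's 1 component.

1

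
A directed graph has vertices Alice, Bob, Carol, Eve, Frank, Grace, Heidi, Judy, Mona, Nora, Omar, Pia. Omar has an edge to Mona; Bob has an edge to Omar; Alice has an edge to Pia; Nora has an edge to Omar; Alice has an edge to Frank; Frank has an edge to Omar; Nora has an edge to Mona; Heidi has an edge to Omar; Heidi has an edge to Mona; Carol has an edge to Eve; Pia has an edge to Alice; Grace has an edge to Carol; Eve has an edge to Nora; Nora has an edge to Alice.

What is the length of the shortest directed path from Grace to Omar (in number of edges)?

4

Distance 0: Grace.
Distance 1: Carol.
Distance 2: Eve.
Distance 3: Nora.
Distance 4: Alice, Mona, Omar — contains Omar.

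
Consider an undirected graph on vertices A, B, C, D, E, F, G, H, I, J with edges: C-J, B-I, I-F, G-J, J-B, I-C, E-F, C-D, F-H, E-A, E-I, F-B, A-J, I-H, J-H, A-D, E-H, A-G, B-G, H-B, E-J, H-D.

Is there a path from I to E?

Explore from I.
Distance 1: reach B, C, E, F, H.
Found E.

Yes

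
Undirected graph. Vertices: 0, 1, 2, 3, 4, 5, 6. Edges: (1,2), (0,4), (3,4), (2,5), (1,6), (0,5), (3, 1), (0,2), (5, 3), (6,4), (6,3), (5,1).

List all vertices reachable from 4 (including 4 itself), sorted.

0, 1, 2, 3, 4, 5, 6

Start at 4.
Its neighbours: 0, 3, 6.
Then their neighbours: 1, 2, 5.
Every vertex is now reached.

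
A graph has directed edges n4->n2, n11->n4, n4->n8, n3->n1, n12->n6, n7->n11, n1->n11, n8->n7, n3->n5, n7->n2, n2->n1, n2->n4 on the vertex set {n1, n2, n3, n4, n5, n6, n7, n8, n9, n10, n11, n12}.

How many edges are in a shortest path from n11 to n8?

Distance 0: n11.
Distance 1: n4.
Distance 2: n2, n8 — contains n8.

2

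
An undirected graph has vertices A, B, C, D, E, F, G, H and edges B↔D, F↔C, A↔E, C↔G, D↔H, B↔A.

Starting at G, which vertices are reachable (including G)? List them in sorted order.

Start at G.
Its neighbours: C.
Then their neighbours: F.
Nothing further is reachable.

C, F, G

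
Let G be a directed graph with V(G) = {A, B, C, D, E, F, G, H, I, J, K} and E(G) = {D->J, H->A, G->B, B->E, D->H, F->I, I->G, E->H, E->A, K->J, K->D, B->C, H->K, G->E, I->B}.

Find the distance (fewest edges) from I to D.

5

Distance 0: I.
Distance 1: B, G.
Distance 2: C, E.
Distance 3: A, H.
Distance 4: K.
Distance 5: D, J — contains D.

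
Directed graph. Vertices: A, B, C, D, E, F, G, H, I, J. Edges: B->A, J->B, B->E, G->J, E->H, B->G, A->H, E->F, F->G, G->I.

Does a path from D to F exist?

D has no outgoing edges, so nothing is reachable from it.

No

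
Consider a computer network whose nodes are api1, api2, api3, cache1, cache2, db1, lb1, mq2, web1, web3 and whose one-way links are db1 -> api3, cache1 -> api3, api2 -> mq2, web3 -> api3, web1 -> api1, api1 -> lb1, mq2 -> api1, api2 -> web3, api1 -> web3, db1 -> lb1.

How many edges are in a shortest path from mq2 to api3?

3

Distance 0: mq2.
Distance 1: api1.
Distance 2: lb1, web3.
Distance 3: api3 — contains api3.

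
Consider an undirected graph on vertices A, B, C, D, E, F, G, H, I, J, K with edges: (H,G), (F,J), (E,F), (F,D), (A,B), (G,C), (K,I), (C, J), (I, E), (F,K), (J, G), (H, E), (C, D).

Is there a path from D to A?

Explore from D.
Distance 1: reach C, F.
Distance 2: reach E, G, J, K.
Distance 3: reach H, I.
The search is exhausted without reaching A; it lies in a different component.

No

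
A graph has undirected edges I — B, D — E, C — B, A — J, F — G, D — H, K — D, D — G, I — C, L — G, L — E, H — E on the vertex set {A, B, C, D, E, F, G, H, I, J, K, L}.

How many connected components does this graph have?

From A: component {A, J}.
From B: component {B, C, I}.
From D: component {D, E, F, G, H, K, L}.
That's 3 components.

3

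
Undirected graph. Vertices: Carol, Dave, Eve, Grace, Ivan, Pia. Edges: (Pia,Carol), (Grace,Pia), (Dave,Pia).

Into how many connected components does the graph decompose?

3

From Carol: component {Carol, Dave, Grace, Pia}.
From Eve: component {Eve}.
From Ivan: component {Ivan}.
That's 3 components.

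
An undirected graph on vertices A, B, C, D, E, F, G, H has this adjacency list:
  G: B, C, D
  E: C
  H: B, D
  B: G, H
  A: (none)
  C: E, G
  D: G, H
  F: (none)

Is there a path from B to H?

Explore from B.
Distance 1: reach G, H.
Found H.

Yes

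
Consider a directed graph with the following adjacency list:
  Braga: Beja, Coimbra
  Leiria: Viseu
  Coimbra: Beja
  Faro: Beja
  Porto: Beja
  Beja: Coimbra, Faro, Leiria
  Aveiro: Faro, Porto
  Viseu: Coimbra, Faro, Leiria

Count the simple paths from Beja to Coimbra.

Beja→Coimbra
Beja→Leiria→Viseu→Coimbra

2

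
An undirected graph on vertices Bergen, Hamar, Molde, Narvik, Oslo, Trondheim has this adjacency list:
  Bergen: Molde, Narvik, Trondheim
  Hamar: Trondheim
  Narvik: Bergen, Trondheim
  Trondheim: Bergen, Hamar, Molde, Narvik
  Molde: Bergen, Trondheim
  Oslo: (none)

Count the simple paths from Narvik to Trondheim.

Narvik–Bergen–Molde–Trondheim
Narvik–Bergen–Trondheim
Narvik–Trondheim

3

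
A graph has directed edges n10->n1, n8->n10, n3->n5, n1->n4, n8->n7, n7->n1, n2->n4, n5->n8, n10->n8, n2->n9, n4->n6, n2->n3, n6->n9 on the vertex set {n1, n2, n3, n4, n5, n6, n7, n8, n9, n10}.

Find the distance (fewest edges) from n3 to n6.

6

Distance 0: n3.
Distance 1: n5.
Distance 2: n8.
Distance 3: n7, n10.
Distance 4: n1.
Distance 5: n4.
Distance 6: n6 — contains n6.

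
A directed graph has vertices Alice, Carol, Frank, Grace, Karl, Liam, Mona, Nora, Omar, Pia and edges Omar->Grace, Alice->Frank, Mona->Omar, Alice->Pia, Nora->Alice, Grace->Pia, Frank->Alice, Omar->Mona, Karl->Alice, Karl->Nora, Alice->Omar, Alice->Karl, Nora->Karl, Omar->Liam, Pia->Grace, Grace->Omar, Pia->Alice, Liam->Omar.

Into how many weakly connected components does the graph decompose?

2

From Alice: component {Alice, Frank, Grace, Karl, Liam, Mona, Nora, Omar, Pia}.
From Carol: component {Carol}.
That's 2 components.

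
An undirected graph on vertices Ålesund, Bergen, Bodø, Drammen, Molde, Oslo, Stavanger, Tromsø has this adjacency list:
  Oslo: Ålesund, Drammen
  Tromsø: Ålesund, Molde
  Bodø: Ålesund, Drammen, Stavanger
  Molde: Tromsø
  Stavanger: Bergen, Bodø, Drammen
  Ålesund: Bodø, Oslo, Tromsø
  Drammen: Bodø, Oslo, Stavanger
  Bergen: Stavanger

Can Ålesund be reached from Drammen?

Explore from Drammen.
Distance 1: reach Bodø, Oslo, Stavanger.
Distance 2: reach Ålesund, Bergen.
Found Ålesund.

Yes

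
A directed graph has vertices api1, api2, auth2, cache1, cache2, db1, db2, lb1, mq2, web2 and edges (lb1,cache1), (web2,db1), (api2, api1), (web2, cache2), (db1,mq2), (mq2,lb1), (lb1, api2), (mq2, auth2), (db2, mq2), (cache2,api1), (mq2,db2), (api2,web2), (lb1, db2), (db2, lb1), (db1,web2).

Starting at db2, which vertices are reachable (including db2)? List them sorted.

api1, api2, auth2, cache1, cache2, db1, db2, lb1, mq2, web2

Start at db2.
Its neighbours: lb1, mq2.
Then their neighbours: api2, auth2, cache1.
Then next layer: api1, web2.
Then next layer: cache2, db1.
Every vertex is now reached.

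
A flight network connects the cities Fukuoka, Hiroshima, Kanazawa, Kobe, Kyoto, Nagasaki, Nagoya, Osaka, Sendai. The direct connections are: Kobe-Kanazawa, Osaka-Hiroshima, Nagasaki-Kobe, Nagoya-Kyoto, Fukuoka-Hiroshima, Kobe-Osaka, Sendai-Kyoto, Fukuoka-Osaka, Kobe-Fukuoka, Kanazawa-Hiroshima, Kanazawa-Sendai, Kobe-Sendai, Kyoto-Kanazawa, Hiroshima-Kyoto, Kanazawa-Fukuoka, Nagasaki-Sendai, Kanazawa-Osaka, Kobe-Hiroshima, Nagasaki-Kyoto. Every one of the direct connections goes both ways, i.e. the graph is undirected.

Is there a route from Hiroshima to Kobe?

Yes

Explore from Hiroshima.
Distance 1: reach Fukuoka, Kanazawa, Kobe, Kyoto, Osaka.
Found Kobe.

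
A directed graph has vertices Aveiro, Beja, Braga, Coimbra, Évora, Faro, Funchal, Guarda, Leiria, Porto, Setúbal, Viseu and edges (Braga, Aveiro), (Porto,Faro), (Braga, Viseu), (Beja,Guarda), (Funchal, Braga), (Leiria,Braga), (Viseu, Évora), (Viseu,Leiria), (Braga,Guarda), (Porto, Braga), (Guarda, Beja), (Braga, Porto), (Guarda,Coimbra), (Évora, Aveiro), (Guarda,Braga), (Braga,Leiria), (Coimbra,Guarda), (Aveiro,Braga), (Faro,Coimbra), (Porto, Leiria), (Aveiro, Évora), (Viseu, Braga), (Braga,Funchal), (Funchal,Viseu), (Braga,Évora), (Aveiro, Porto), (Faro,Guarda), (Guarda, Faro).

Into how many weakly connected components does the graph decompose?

From Aveiro: component {Aveiro, Beja, Braga, Coimbra, Évora, Faro, Funchal, Guarda, Leiria, Porto, Viseu}.
From Setúbal: component {Setúbal}.
That's 2 components.

2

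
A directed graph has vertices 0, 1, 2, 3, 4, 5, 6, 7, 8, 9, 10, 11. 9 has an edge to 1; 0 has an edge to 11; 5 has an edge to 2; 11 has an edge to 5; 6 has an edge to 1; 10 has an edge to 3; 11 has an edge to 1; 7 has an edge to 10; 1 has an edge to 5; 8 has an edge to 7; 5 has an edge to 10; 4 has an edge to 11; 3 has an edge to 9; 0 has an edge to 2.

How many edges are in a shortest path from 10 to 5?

4

Distance 0: 10.
Distance 1: 3.
Distance 2: 9.
Distance 3: 1.
Distance 4: 5 — contains 5.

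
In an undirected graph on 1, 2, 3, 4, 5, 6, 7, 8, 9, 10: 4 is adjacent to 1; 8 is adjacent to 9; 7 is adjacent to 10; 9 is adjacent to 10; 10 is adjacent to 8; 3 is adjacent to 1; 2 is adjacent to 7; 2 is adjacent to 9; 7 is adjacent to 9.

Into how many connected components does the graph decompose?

4

From 1: component {1, 3, 4}.
From 2: component {2, 7, 8, 9, 10}.
From 5: component {5}.
From 6: component {6}.
That's 4 components.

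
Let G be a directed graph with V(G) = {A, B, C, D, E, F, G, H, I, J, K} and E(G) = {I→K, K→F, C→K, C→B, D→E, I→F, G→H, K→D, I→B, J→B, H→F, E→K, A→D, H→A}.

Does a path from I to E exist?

Yes

Explore from I.
Distance 1: reach B, F, K.
Distance 2: reach D.
Distance 3: reach E.
Found E.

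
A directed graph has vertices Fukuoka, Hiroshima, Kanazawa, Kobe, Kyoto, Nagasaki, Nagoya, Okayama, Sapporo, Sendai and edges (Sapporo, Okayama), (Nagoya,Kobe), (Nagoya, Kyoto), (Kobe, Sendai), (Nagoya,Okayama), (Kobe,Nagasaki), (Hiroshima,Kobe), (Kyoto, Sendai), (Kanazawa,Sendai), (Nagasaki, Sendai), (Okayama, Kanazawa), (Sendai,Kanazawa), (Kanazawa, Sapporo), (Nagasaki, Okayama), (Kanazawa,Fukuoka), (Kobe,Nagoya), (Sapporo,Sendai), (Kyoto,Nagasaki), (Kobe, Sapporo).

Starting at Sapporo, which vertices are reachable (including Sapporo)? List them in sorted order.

Start at Sapporo.
Its neighbours: Okayama, Sendai.
Then their neighbours: Kanazawa.
Then next layer: Fukuoka.
Nothing further is reachable.

Fukuoka, Kanazawa, Okayama, Sapporo, Sendai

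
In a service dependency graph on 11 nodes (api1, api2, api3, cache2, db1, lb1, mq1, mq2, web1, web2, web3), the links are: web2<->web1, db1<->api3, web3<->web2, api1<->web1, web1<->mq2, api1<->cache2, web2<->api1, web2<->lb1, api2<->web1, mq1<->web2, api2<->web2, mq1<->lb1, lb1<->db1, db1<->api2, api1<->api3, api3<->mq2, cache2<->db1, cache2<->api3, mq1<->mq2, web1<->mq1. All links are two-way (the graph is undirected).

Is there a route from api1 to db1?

Yes

Explore from api1.
Distance 1: reach api3, cache2, web1, web2.
Distance 2: reach api2, db1, lb1, mq1, mq2, web3.
Found db1.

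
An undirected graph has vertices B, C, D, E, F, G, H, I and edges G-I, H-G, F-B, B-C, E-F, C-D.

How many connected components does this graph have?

2

From B: component {B, C, D, E, F}.
From G: component {G, H, I}.
That's 2 components.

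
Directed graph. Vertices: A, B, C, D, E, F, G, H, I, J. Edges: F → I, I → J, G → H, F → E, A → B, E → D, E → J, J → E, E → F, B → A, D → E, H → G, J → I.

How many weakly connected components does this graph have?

From A: component {A, B}.
From C: component {C}.
From D: component {D, E, F, I, J}.
From G: component {G, H}.
That's 4 components.

4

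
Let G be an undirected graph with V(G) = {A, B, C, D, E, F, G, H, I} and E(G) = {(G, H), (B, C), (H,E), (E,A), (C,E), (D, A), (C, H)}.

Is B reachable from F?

No

F has no edges, so nothing is reachable from it.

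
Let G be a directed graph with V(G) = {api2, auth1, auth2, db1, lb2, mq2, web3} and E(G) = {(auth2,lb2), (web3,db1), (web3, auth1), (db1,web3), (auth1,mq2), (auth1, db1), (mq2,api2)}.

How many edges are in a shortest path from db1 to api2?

Distance 0: db1.
Distance 1: web3.
Distance 2: auth1.
Distance 3: mq2.
Distance 4: api2 — contains api2.

4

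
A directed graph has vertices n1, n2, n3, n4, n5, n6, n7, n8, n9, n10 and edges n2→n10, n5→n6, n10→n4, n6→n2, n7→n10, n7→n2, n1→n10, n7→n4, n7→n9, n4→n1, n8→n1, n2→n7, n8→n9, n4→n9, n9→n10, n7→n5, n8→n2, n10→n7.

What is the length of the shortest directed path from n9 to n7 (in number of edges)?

Distance 0: n9.
Distance 1: n10.
Distance 2: n4, n7 — contains n7.

2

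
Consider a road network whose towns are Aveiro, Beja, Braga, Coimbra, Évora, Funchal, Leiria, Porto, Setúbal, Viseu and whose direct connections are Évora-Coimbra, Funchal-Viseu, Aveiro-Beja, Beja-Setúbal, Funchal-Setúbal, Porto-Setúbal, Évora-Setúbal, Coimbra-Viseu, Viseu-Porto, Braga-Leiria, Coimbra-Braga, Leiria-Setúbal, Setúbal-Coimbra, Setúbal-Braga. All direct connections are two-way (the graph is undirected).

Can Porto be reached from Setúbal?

Explore from Setúbal.
Distance 1: reach Beja, Braga, Coimbra, Évora, Funchal, Leiria, Porto.
Found Porto.

Yes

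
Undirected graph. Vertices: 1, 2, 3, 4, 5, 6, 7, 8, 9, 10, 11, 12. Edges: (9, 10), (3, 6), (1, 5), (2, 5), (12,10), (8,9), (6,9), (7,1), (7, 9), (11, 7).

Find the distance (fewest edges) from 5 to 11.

Distance 0: 5.
Distance 1: 1, 2.
Distance 2: 7.
Distance 3: 9, 11 — contains 11.

3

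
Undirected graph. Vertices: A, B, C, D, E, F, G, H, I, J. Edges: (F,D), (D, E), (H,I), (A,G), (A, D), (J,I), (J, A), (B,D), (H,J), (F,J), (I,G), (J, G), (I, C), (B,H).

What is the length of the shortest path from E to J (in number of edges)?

3

Distance 0: E.
Distance 1: D.
Distance 2: A, B, F.
Distance 3: G, H, J — contains J.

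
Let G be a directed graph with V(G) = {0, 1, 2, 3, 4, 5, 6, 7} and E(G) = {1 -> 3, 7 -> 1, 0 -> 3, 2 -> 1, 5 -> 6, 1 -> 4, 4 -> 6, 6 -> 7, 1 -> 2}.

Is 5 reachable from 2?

No

Explore from 2.
Distance 1: reach 1.
Distance 2: reach 3, 4.
Distance 3: reach 6.
Distance 4: reach 7.
The search from 2 is exhausted; no directed path reaches 5.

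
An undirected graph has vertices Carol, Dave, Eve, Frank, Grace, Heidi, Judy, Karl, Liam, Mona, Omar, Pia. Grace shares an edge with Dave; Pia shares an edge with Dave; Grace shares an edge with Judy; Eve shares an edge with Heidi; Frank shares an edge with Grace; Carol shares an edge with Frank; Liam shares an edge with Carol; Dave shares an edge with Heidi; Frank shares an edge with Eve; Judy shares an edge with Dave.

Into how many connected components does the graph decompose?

From Carol: component {Carol, Dave, Eve, Frank, Grace, Heidi, Judy, Liam, Pia}.
From Karl: component {Karl}.
From Mona: component {Mona}.
From Omar: component {Omar}.
That's 4 components.

4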